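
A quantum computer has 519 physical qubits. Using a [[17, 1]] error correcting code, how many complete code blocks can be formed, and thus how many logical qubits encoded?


Each code block uses 17 physical qubits for 1 logical qubit(s).
Number of complete blocks = floor(519 / 17) = 30
Logical qubits = 30 * 1
= 30

30


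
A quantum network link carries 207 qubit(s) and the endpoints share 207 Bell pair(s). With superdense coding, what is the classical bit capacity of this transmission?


Superdense coding allows 2 classical bits per shared entangled pair.
207 pair(s) -> 2 * 207 = 414 classical bits

414


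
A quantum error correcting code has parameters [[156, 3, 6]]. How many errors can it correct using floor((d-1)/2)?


Code parameters: [[156, 3, 6]], distance d = 6.
Number of correctable errors = floor((d-1)/2)
= floor((6 - 1)/2)
= floor(5/2)
= 2

2


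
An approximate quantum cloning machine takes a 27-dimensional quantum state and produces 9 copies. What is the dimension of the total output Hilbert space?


Output space = H^(tensor 9) where dim(H) = 27
dim = 27^9
= 729 (after 2 factors)
= 19683 (after 3 factors)
= 531441 (after 4 factors)
= 14348907 (after 5 factors)
= 387420489 (after 6 factors)
= 10460353203 (after 7 factors)
= 282429536481 (after 8 factors)
= 7625597484987 (after 9 factors)
= 7625597484987

7625597484987


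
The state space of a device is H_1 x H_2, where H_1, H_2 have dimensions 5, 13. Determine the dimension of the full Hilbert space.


dim(H_1 x H_2) = 5 * 13
= 65

65


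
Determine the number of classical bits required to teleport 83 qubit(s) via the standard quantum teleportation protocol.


Quantum teleportation requires 2 classical bits per qubit teleported.
83 qubit(s) -> 2 * 83 = 166 classical bits

166


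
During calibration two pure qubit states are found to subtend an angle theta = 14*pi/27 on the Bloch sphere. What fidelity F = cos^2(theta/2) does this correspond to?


For states separated by angle theta on Bloch sphere:
F = cos^2(theta/2)
theta = 14*pi/27 = 1.6290
theta/2 = 0.8145
cos(theta/2) = 0.6862
F = 0.4709

0.4709


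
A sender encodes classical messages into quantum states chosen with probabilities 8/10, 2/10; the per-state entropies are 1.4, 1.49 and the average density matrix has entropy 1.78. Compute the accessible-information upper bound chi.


chi = S(rho) - sum_i p_i * S(rho_i)
Weighted entropy = 8/10 * 1.4 + 2/10 * 1.49
= 1.4180
chi = 1.78 - 1.4180
= 0.3620

0.3620


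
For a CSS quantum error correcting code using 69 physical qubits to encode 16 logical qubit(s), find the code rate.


Code rate R = k/n
= 16/69
= 0.2319

0.2319


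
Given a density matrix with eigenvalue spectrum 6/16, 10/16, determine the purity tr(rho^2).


tr(rho^2) = sum of eigenvalues squared
= (6/16)^2 + (10/16)^2
= (36 + 100) / 256
= 136/256
= 0.5312

0.5312


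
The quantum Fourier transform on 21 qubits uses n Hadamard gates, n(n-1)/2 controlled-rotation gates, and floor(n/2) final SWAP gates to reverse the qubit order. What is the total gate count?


Hadamard gates: 21
Controlled rotations: n*(n-1)/2 = 21*20/2 = 210
SWAP gates: floor(n/2) = floor(21/2) = 10
Total = 21 + 210 + 10
= 241

241


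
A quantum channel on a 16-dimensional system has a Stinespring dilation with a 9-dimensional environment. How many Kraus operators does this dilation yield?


Tracing out the environment in an orthonormal basis {|i>_E} gives Kraus operators K_i = <i|_E U |0>_E.
Number of Kraus operators = dim(H_env) = d_env
= 9

9


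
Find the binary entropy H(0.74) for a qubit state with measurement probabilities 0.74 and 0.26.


S = -p*log2(p) - (1-p)*log2(1-p)
p = 0.7400, 1-p = 0.2600
= -0.7400 * log2(0.7400) - 0.2600 * log2(0.2600)
= -(-0.3215) - (-0.5053)
= 0.8267

0.8267


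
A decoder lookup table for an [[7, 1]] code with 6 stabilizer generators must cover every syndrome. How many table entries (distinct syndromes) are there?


Each stabilizer generator gives a binary (+1 or -1) measurement outcome.
With 6 independent generators:
Total syndromes = 2^6
= 64

64


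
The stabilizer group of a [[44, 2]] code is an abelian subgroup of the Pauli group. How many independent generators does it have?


For an [[n,k]] stabilizer code:
Number of stabilizer generators = n - k
= 44 - 2
= 42

42


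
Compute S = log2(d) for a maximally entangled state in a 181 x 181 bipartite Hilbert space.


For a maximally entangled state in d x d:
S = log2(d) = log2(181)
= 7.4998

7.4998


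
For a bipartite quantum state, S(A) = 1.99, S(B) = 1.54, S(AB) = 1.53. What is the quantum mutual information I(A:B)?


I(A:B) = S(A) + S(B) - S(AB)
= 1.99 + 1.54 - 1.53
= 2.0000

2.0000


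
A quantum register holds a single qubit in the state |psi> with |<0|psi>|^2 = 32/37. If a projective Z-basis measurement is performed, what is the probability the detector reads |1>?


|alpha|^2 = 32/37 = 0.8649
|beta|^2 = 1 - 32/37 = 5/37 = 0.1351
P(|1>) = |beta|^2 = 0.1351

0.1351


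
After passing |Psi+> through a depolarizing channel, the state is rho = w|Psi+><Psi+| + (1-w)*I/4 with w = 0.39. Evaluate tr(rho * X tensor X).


|Psi+> = (|01> + |10>)/sqrt(2)
For the pure Bell state, <X_A X_B> = +1 (Bell-state Pauli correlator).
The maximally-mixed part I/4 has tr(I/4 * P tensor P) = 0 for any traceless Pauli P.
So <X_A X_B>_rho = w * (+1) + (1 - w) * 0
= 0.39 * (+1)
= 0.3900

0.3900


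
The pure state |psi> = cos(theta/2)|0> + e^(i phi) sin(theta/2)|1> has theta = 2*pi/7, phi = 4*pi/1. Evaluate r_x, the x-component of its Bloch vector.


theta = 0.8976, phi = 12.5664
r_x = sin(theta)*cos(phi) = 0.7818 * 1.0000
r_x = 0.7818

0.7818


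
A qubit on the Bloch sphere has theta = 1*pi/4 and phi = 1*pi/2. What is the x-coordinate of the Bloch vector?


theta = 0.7854, phi = 1.5708
r_x = sin(theta)*cos(phi) = 0.7071 * 0.0000
r_x = 0.0000

0.0000


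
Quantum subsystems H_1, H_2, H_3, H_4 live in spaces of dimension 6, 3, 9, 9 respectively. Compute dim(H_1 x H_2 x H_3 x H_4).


dim(H_1 x H_2 x H_3 x H_4) = 6 * 3 * 9 * 9
= 18 * 9 * 9
= 162 * 9
= 1458

1458


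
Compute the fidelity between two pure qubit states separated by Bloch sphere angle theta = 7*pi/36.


For states separated by angle theta on Bloch sphere:
F = cos^2(theta/2)
theta = 7*pi/36 = 0.6109
theta/2 = 0.3054
cos(theta/2) = 0.9537
F = 0.9096

0.9096


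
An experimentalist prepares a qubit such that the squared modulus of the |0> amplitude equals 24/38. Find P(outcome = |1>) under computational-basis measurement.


|alpha|^2 = 24/38 = 0.6316
|beta|^2 = 1 - 24/38 = 14/38 = 0.3684
P(|1>) = |beta|^2 = 0.3684

0.3684


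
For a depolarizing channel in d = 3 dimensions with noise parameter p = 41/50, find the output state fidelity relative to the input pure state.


F = (1-p) + p/d
= (1 - 0.8200) + 0.8200/3
= 0.1800 + 0.2733
= 0.4533

0.4533


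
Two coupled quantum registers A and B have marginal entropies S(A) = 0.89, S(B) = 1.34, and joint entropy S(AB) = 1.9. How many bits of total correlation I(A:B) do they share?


I(A:B) = S(A) + S(B) - S(AB)
= 0.89 + 1.34 - 1.9
= 0.3300

0.3300


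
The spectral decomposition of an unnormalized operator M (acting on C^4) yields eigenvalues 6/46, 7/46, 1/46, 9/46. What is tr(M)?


tr(M) = sum of eigenvalues
= 6/46 + 7/46 + 1/46 + 9/46
= 23/46
= 0.5000

0.5000


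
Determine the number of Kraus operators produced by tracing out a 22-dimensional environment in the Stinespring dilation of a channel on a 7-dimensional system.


Tracing out the environment in an orthonormal basis {|i>_E} gives Kraus operators K_i = <i|_E U |0>_E.
Number of Kraus operators = dim(H_env) = d_env
= 22

22


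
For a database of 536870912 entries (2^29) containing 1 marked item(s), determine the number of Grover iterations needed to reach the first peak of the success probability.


After j Grover iterations the success probability is P(j) = sin^2((2j+1)*theta), where sin(theta) = sqrt(k/N).
N = 2^29 = 536870912, k = 1
sin(theta) = sqrt(k/N) = 4.315837288e-05
theta = arcsin(sqrt(k/N)) = 4.315837289e-05 rad
P(j) reaches its first maximum when (2j+1)*theta is as close as possible to pi/2, i.e. j = round(pi/(4*theta) - 1/2).
pi/(4*theta) - 1/2 = 18197.5485
(For comparison, the common estimate pi/4 * sqrt(N/k) = 18198.0485; the exact maximiser is used here.)
Optimal iterations = 18198

18198


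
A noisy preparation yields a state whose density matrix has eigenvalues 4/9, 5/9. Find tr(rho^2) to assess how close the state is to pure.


tr(rho^2) = sum of eigenvalues squared
= (4/9)^2 + (5/9)^2
= (16 + 25) / 81
= 41/81
= 0.5062

0.5062


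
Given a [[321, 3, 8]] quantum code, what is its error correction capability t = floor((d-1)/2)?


Code parameters: [[321, 3, 8]], distance d = 8.
Number of correctable errors = floor((d-1)/2)
= floor((8 - 1)/2)
= floor(7/2)
= 3

3


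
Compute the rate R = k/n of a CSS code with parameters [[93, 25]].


Code rate R = k/n
= 25/93
= 0.2688

0.2688


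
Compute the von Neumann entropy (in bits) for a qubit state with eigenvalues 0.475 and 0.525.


S = -p*log2(p) - (1-p)*log2(1-p)
p = 0.4750, 1-p = 0.5250
= -0.4750 * log2(0.4750) - 0.5250 * log2(0.5250)
= -(-0.5102) - (-0.4880)
= 0.9982

0.9982


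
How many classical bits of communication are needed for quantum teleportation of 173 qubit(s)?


Quantum teleportation requires 2 classical bits per qubit teleported.
173 qubit(s) -> 2 * 173 = 346 classical bits

346


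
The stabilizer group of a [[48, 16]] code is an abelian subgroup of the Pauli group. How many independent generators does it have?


For an [[n,k]] stabilizer code:
Number of stabilizer generators = n - k
= 48 - 16
= 32

32


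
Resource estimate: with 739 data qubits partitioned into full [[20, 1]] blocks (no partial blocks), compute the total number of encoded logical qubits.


Each code block uses 20 physical qubits for 1 logical qubit(s).
Number of complete blocks = floor(739 / 20) = 36
Logical qubits = 36 * 1
= 36

36


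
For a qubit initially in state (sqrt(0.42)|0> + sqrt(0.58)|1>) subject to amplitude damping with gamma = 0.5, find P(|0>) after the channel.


For amplitude damping with parameter gamma on state sqrt(a)|0> + sqrt(b)|1>:
alpha^2 = 0.42, beta^2 = 0.58
P(|0>) = alpha^2 + gamma * beta^2
= 0.42 + 0.5 * 0.58
= 0.42 + 0.2900
= 0.7100

0.7100


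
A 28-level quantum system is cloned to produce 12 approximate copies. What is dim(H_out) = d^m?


Output space = H^(tensor 12) where dim(H) = 28
dim = 28^12
= 784 (after 2 factors)
= 21952 (after 3 factors)
= 614656 (after 4 factors)
= 17210368 (after 5 factors)
= 481890304 (after 6 factors)
= 13492928512 (after 7 factors)
= 377801998336 (after 8 factors)
= 10578455953408 (after 9 factors)
= 296196766695424 (after 10 factors)
= 8293509467471872 (after 11 factors)
= 232218265089212416 (after 12 factors)
= 232218265089212416

232218265089212416


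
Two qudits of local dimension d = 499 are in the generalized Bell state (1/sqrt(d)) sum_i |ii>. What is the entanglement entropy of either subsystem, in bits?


For a maximally entangled state in d x d:
S = log2(d) = log2(499)
= 8.9629

8.9629


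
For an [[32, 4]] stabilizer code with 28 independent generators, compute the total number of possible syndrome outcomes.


Each stabilizer generator gives a binary (+1 or -1) measurement outcome.
With 28 independent generators:
Total syndromes = 2^28
= 268435456

268435456


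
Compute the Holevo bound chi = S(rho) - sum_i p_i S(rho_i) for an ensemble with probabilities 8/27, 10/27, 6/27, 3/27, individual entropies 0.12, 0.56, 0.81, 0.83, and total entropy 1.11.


chi = S(rho) - sum_i p_i * S(rho_i)
Weighted entropy = 8/27 * 0.12 + 10/27 * 0.56 + 6/27 * 0.81 + 3/27 * 0.83
= 0.5152
chi = 1.11 - 0.5152
= 0.5948

0.5948


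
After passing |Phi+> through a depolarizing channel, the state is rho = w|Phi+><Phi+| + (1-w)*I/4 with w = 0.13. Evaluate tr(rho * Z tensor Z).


|Phi+> = (|00> + |11>)/sqrt(2)
For the pure Bell state, <Z_A Z_B> = +1 (Bell-state Pauli correlator).
The maximally-mixed part I/4 has tr(I/4 * P tensor P) = 0 for any traceless Pauli P.
So <Z_A Z_B>_rho = w * (+1) + (1 - w) * 0
= 0.13 * (+1)
= 0.1300

0.1300


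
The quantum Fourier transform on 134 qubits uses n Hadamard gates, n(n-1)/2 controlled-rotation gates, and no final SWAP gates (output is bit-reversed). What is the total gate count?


Hadamard gates: 134
Controlled rotations: n*(n-1)/2 = 134*133/2 = 8911
SWAP gates: 0 (omitted)
Total = 134 + 8911
= 9045

9045


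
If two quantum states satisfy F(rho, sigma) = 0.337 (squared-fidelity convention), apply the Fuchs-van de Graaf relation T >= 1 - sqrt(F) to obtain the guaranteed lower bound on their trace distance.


Fuchs-van de Graaf (squared-fidelity convention): 1 - sqrt(F) <= T <= sqrt(1 - F).
Lower bound: T >= 1 - sqrt(F)
sqrt(F) = sqrt(0.337) = 0.5805
T >= 1 - 0.5805
T >= 0.4195

0.4195


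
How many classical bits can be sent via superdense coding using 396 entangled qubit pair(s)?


Superdense coding allows 2 classical bits per shared entangled pair.
396 pair(s) -> 2 * 396 = 792 classical bits

792


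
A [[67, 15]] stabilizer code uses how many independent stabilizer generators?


For an [[n,k]] stabilizer code:
Number of stabilizer generators = n - k
= 67 - 15
= 52

52


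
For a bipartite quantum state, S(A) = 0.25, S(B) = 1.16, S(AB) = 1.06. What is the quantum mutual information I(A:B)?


I(A:B) = S(A) + S(B) - S(AB)
= 0.25 + 1.16 - 1.06
= 0.3500

0.3500


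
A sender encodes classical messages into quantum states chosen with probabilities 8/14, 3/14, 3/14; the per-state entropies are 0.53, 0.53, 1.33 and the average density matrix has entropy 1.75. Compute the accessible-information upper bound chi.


chi = S(rho) - sum_i p_i * S(rho_i)
Weighted entropy = 8/14 * 0.53 + 3/14 * 0.53 + 3/14 * 1.33
= 0.7014
chi = 1.75 - 0.7014
= 1.0486

1.0486


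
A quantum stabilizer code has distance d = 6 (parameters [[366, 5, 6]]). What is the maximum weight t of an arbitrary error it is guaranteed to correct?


Code parameters: [[366, 5, 6]], distance d = 6.
Number of correctable errors = floor((d-1)/2)
= floor((6 - 1)/2)
= floor(5/2)
= 2

2


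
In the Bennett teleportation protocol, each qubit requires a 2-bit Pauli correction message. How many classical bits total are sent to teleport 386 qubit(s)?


Quantum teleportation requires 2 classical bits per qubit teleported.
386 qubit(s) -> 2 * 386 = 772 classical bits

772


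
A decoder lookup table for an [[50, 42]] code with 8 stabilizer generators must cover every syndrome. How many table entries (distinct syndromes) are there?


Each stabilizer generator gives a binary (+1 or -1) measurement outcome.
With 8 independent generators:
Total syndromes = 2^8
= 256

256


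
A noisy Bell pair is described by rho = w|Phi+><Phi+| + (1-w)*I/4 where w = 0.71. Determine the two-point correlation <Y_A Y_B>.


|Phi+> = (|00> + |11>)/sqrt(2)
For the pure Bell state, <Y_A Y_B> = -1 (Bell-state Pauli correlator).
The maximally-mixed part I/4 has tr(I/4 * P tensor P) = 0 for any traceless Pauli P.
So <Y_A Y_B>_rho = w * (-1) + (1 - w) * 0
= 0.71 * (-1)
= -0.7100

-0.7100


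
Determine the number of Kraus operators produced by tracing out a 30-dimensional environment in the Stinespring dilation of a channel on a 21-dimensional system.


Tracing out the environment in an orthonormal basis {|i>_E} gives Kraus operators K_i = <i|_E U |0>_E.
Number of Kraus operators = dim(H_env) = d_env
= 30

30


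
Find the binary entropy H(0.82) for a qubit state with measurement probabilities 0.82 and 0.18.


S = -p*log2(p) - (1-p)*log2(1-p)
p = 0.8200, 1-p = 0.1800
= -0.8200 * log2(0.8200) - 0.1800 * log2(0.1800)
= -(-0.2348) - (-0.4453)
= 0.6801

0.6801


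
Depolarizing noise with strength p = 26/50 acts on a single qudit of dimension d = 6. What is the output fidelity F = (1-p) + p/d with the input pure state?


F = (1-p) + p/d
= (1 - 0.5200) + 0.5200/6
= 0.4800 + 0.0867
= 0.5667

0.5667


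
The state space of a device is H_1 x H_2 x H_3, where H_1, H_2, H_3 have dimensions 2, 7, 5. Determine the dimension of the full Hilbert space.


dim(H_1 x H_2 x H_3) = 2 * 7 * 5
= 14 * 5
= 70

70


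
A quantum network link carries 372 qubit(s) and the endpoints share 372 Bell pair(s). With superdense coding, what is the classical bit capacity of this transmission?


Superdense coding allows 2 classical bits per shared entangled pair.
372 pair(s) -> 2 * 372 = 744 classical bits

744


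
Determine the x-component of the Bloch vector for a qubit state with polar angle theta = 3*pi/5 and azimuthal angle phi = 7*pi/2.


theta = 1.8850, phi = 10.9956
r_x = sin(theta)*cos(phi) = 0.9511 * 0.0000
r_x = 0.0000

0.0000


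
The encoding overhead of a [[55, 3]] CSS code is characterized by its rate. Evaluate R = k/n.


Code rate R = k/n
= 3/55
= 0.0545

0.0545


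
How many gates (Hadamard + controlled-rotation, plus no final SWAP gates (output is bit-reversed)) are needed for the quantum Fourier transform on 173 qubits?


Hadamard gates: 173
Controlled rotations: n*(n-1)/2 = 173*172/2 = 14878
SWAP gates: 0 (omitted)
Total = 173 + 14878
= 15051

15051


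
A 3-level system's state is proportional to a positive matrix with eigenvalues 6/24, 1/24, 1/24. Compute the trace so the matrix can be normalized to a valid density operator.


tr(M) = sum of eigenvalues
= 6/24 + 1/24 + 1/24
= 8/24
= 0.3333

0.3333


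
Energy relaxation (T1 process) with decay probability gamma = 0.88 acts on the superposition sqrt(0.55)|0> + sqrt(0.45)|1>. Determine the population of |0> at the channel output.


For amplitude damping with parameter gamma on state sqrt(a)|0> + sqrt(b)|1>:
alpha^2 = 0.55, beta^2 = 0.45
P(|0>) = alpha^2 + gamma * beta^2
= 0.55 + 0.88 * 0.45
= 0.55 + 0.3960
= 0.9460

0.9460


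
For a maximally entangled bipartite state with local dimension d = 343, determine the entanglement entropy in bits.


For a maximally entangled state in d x d:
S = log2(d) = log2(343)
= 8.4221

8.4221


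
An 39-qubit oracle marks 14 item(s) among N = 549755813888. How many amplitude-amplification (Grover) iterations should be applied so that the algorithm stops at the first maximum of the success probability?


After j Grover iterations the success probability is P(j) = sin^2((2j+1)*theta), where sin(theta) = sqrt(k/N).
N = 2^39 = 549755813888, k = 14
sin(theta) = sqrt(k/N) = 5.046370146e-06
theta = arcsin(sqrt(k/N)) = 5.046370146e-06 rad
P(j) reaches its first maximum when (2j+1)*theta is as close as possible to pi/2, i.e. j = round(pi/(4*theta) - 1/2).
pi/(4*theta) - 1/2 = 155635.7575
(For comparison, the common estimate pi/4 * sqrt(N/k) = 155636.2575; the exact maximiser is used here.)
Optimal iterations = 155636

155636


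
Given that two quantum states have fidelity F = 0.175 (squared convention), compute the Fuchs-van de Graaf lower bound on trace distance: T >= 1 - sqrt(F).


Fuchs-van de Graaf (squared-fidelity convention): 1 - sqrt(F) <= T <= sqrt(1 - F).
Lower bound: T >= 1 - sqrt(F)
sqrt(F) = sqrt(0.175) = 0.4183
T >= 1 - 0.4183
T >= 0.5817

0.5817


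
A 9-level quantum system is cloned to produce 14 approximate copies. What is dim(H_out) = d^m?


Output space = H^(tensor 14) where dim(H) = 9
dim = 9^14
= 81 (after 2 factors)
= 729 (after 3 factors)
= 6561 (after 4 factors)
= 59049 (after 5 factors)
= 531441 (after 6 factors)
= 4782969 (after 7 factors)
= 43046721 (after 8 factors)
= 387420489 (after 9 factors)
= 3486784401 (after 10 factors)
= 31381059609 (after 11 factors)
= 282429536481 (after 12 factors)
= 2541865828329 (after 13 factors)
= 22876792454961 (after 14 factors)
= 22876792454961

22876792454961


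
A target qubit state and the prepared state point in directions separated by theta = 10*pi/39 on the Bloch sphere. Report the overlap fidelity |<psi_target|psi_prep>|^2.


For states separated by angle theta on Bloch sphere:
F = cos^2(theta/2)
theta = 10*pi/39 = 0.8055
theta/2 = 0.4028
cos(theta/2) = 0.9200
F = 0.8464

0.8464


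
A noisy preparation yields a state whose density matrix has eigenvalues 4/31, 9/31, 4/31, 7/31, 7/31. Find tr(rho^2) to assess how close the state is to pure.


tr(rho^2) = sum of eigenvalues squared
= (4/31)^2 + (9/31)^2 + (4/31)^2 + (7/31)^2 + (7/31)^2
= (16 + 81 + 16 + 49 + 49) / 961
= 211/961
= 0.2196

0.2196


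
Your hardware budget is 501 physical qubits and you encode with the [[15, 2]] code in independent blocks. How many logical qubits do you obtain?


Each code block uses 15 physical qubits for 2 logical qubit(s).
Number of complete blocks = floor(501 / 15) = 33
Logical qubits = 33 * 2
= 66

66


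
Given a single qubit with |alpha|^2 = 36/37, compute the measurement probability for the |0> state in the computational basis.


|alpha|^2 = 36/37 = 0.9730
|beta|^2 = 1 - 36/37 = 1/37 = 0.0270
P(|0>) = |alpha|^2 = 0.9730

0.9730


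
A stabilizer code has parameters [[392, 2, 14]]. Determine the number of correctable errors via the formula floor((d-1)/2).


Code parameters: [[392, 2, 14]], distance d = 14.
Number of correctable errors = floor((d-1)/2)
= floor((14 - 1)/2)
= floor(13/2)
= 6

6


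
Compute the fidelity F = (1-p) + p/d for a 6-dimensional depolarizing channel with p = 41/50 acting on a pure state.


F = (1-p) + p/d
= (1 - 0.8200) + 0.8200/6
= 0.1800 + 0.1367
= 0.3167

0.3167


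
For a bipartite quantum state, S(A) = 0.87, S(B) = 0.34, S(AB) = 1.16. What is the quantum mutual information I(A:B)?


I(A:B) = S(A) + S(B) - S(AB)
= 0.87 + 0.34 - 1.16
= 0.0500

0.0500


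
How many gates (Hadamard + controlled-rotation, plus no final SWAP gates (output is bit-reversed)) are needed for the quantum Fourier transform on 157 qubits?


Hadamard gates: 157
Controlled rotations: n*(n-1)/2 = 157*156/2 = 12246
SWAP gates: 0 (omitted)
Total = 157 + 12246
= 12403

12403


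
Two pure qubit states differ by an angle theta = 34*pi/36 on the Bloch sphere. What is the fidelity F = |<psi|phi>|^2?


For states separated by angle theta on Bloch sphere:
F = cos^2(theta/2)
theta = 34*pi/36 = 2.9671
theta/2 = 1.4835
cos(theta/2) = 0.0872
F = 0.0076

0.0076


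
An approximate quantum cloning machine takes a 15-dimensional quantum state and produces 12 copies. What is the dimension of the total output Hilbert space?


Output space = H^(tensor 12) where dim(H) = 15
dim = 15^12
= 225 (after 2 factors)
= 3375 (after 3 factors)
= 50625 (after 4 factors)
= 759375 (after 5 factors)
= 11390625 (after 6 factors)
= 170859375 (after 7 factors)
= 2562890625 (after 8 factors)
= 38443359375 (after 9 factors)
= 576650390625 (after 10 factors)
= 8649755859375 (after 11 factors)
= 129746337890625 (after 12 factors)
= 129746337890625

129746337890625


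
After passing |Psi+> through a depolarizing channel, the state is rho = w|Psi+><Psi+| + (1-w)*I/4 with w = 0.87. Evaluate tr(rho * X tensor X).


|Psi+> = (|01> + |10>)/sqrt(2)
For the pure Bell state, <X_A X_B> = +1 (Bell-state Pauli correlator).
The maximally-mixed part I/4 has tr(I/4 * P tensor P) = 0 for any traceless Pauli P.
So <X_A X_B>_rho = w * (+1) + (1 - w) * 0
= 0.87 * (+1)
= 0.8700

0.8700


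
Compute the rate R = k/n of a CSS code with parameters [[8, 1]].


Code rate R = k/n
= 1/8
= 0.1250

0.1250


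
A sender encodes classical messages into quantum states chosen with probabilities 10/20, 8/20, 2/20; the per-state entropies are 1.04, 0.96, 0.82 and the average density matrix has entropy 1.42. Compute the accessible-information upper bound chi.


chi = S(rho) - sum_i p_i * S(rho_i)
Weighted entropy = 10/20 * 1.04 + 8/20 * 0.96 + 2/20 * 0.82
= 0.9860
chi = 1.42 - 0.9860
= 0.4340

0.4340


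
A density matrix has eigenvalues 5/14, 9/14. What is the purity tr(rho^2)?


tr(rho^2) = sum of eigenvalues squared
= (5/14)^2 + (9/14)^2
= (25 + 81) / 196
= 106/196
= 0.5408

0.5408


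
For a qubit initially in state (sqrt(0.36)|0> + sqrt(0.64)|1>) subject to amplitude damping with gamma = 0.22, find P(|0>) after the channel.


For amplitude damping with parameter gamma on state sqrt(a)|0> + sqrt(b)|1>:
alpha^2 = 0.36, beta^2 = 0.64
P(|0>) = alpha^2 + gamma * beta^2
= 0.36 + 0.22 * 0.64
= 0.36 + 0.1408
= 0.5008

0.5008


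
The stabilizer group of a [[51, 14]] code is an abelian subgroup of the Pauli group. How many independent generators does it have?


For an [[n,k]] stabilizer code:
Number of stabilizer generators = n - k
= 51 - 14
= 37

37


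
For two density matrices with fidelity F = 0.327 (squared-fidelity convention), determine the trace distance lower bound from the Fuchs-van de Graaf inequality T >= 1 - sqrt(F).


Fuchs-van de Graaf (squared-fidelity convention): 1 - sqrt(F) <= T <= sqrt(1 - F).
Lower bound: T >= 1 - sqrt(F)
sqrt(F) = sqrt(0.327) = 0.5718
T >= 1 - 0.5718
T >= 0.4282

0.4282


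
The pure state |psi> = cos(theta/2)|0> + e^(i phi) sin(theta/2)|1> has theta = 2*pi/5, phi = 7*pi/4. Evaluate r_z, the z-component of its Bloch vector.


theta = 1.2566, phi = 5.4978
r_z = cos(theta) = 0.3090

0.3090


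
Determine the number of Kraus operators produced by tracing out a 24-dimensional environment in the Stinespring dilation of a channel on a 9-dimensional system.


Tracing out the environment in an orthonormal basis {|i>_E} gives Kraus operators K_i = <i|_E U |0>_E.
Number of Kraus operators = dim(H_env) = d_env
= 24

24


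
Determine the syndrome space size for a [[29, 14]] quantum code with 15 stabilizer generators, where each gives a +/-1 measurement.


Each stabilizer generator gives a binary (+1 or -1) measurement outcome.
With 15 independent generators:
Total syndromes = 2^15
= 32768

32768


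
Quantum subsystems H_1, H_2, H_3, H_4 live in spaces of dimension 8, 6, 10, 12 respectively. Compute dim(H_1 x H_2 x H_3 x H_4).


dim(H_1 x H_2 x H_3 x H_4) = 8 * 6 * 10 * 12
= 48 * 10 * 12
= 480 * 12
= 5760

5760


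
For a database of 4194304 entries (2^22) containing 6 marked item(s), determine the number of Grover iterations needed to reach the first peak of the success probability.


After j Grover iterations the success probability is P(j) = sin^2((2j+1)*theta), where sin(theta) = sqrt(k/N).
N = 2^22 = 4194304, k = 6
sin(theta) = sqrt(k/N) = 0.001196039913
theta = arcsin(sqrt(k/N)) = 0.001196040199 rad
P(j) reaches its first maximum when (2j+1)*theta is as close as possible to pi/2, i.e. j = round(pi/(4*theta) - 1/2).
pi/(4*theta) - 1/2 = 656.1654
(For comparison, the common estimate pi/4 * sqrt(N/k) = 656.6655; the exact maximiser is used here.)
Optimal iterations = 656

656


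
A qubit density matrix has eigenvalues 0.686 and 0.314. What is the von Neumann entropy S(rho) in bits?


S = -p*log2(p) - (1-p)*log2(1-p)
p = 0.6860, 1-p = 0.3140
= -0.6860 * log2(0.6860) - 0.3140 * log2(0.3140)
= -(-0.3730) - (-0.5247)
= 0.8977

0.8977


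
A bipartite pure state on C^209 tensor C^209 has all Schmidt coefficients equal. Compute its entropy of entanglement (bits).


For a maximally entangled state in d x d:
S = log2(d) = log2(209)
= 7.7074

7.7074


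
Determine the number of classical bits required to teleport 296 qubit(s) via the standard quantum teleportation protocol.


Quantum teleportation requires 2 classical bits per qubit teleported.
296 qubit(s) -> 2 * 296 = 592 classical bits

592


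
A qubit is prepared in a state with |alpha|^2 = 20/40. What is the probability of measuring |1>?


|alpha|^2 = 20/40 = 0.5000
|beta|^2 = 1 - 20/40 = 20/40 = 0.5000
P(|1>) = |beta|^2 = 0.5000

0.5000


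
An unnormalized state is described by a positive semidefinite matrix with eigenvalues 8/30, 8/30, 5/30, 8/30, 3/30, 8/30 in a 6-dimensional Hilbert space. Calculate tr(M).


tr(M) = sum of eigenvalues
= 8/30 + 8/30 + 5/30 + 8/30 + 3/30 + 8/30
= 40/30
= 1.3333

1.3333


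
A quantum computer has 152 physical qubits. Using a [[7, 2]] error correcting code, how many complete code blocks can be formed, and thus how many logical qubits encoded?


Each code block uses 7 physical qubits for 2 logical qubit(s).
Number of complete blocks = floor(152 / 7) = 21
Logical qubits = 21 * 2
= 42

42


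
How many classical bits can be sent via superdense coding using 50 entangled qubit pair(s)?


Superdense coding allows 2 classical bits per shared entangled pair.
50 pair(s) -> 2 * 50 = 100 classical bits

100


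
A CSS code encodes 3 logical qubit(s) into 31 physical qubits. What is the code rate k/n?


Code rate R = k/n
= 3/31
= 0.0968

0.0968


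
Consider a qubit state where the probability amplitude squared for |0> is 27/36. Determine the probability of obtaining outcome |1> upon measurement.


|alpha|^2 = 27/36 = 0.7500
|beta|^2 = 1 - 27/36 = 9/36 = 0.2500
P(|1>) = |beta|^2 = 0.2500

0.2500


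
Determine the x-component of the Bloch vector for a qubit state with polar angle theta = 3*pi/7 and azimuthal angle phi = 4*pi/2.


theta = 1.3464, phi = 6.2832
r_x = sin(theta)*cos(phi) = 0.9749 * 1.0000
r_x = 0.9749

0.9749


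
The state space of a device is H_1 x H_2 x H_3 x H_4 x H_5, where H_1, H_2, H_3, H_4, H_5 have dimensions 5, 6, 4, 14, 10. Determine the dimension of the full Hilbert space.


dim(H_1 x H_2 x H_3 x H_4 x H_5) = 5 * 6 * 4 * 14 * 10
= 30 * 4 * 14 * 10
= 120 * 14 * 10
= 1680 * 10
= 16800

16800


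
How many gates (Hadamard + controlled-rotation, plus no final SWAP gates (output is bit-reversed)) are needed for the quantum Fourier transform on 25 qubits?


Hadamard gates: 25
Controlled rotations: n*(n-1)/2 = 25*24/2 = 300
SWAP gates: 0 (omitted)
Total = 25 + 300
= 325

325


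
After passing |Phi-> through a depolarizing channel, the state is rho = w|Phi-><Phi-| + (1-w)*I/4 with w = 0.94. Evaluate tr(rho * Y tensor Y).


|Phi-> = (|00> - |11>)/sqrt(2)
For the pure Bell state, <Y_A Y_B> = +1 (Bell-state Pauli correlator).
The maximally-mixed part I/4 has tr(I/4 * P tensor P) = 0 for any traceless Pauli P.
So <Y_A Y_B>_rho = w * (+1) + (1 - w) * 0
= 0.94 * (+1)
= 0.9400

0.9400


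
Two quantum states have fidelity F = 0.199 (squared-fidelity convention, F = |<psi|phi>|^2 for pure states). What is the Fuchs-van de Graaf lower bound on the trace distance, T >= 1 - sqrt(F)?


Fuchs-van de Graaf (squared-fidelity convention): 1 - sqrt(F) <= T <= sqrt(1 - F).
Lower bound: T >= 1 - sqrt(F)
sqrt(F) = sqrt(0.199) = 0.4461
T >= 1 - 0.4461
T >= 0.5539

0.5539


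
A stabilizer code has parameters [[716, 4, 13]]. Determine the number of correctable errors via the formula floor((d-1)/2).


Code parameters: [[716, 4, 13]], distance d = 13.
Number of correctable errors = floor((d-1)/2)
= floor((13 - 1)/2)
= floor(12/2)
= 6

6


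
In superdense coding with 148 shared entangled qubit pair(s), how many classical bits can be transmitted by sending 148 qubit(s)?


Superdense coding allows 2 classical bits per shared entangled pair.
148 pair(s) -> 2 * 148 = 296 classical bits

296


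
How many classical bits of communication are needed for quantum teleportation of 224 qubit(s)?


Quantum teleportation requires 2 classical bits per qubit teleported.
224 qubit(s) -> 2 * 224 = 448 classical bits

448


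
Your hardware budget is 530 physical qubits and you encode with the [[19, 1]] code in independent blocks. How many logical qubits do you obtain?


Each code block uses 19 physical qubits for 1 logical qubit(s).
Number of complete blocks = floor(530 / 19) = 27
Logical qubits = 27 * 1
= 27

27


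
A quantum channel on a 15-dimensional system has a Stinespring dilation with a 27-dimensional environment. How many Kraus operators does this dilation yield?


Tracing out the environment in an orthonormal basis {|i>_E} gives Kraus operators K_i = <i|_E U |0>_E.
Number of Kraus operators = dim(H_env) = d_env
= 27

27


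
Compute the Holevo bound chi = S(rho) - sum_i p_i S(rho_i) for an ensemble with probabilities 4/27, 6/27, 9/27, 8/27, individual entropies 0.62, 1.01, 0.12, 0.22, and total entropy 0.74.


chi = S(rho) - sum_i p_i * S(rho_i)
Weighted entropy = 4/27 * 0.62 + 6/27 * 1.01 + 9/27 * 0.12 + 8/27 * 0.22
= 0.4215
chi = 0.74 - 0.4215
= 0.3185

0.3185


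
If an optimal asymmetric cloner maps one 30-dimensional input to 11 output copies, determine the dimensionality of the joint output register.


Output space = H^(tensor 11) where dim(H) = 30
dim = 30^11
= 900 (after 2 factors)
= 27000 (after 3 factors)
= 810000 (after 4 factors)
= 24300000 (after 5 factors)
= 729000000 (after 6 factors)
= 21870000000 (after 7 factors)
= 656100000000 (after 8 factors)
= 19683000000000 (after 9 factors)
= 590490000000000 (after 10 factors)
= 17714700000000000 (after 11 factors)
= 17714700000000000

17714700000000000


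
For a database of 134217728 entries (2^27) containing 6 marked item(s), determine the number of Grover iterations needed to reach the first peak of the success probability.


After j Grover iterations the success probability is P(j) = sin^2((2j+1)*theta), where sin(theta) = sqrt(k/N).
N = 2^27 = 134217728, k = 6
sin(theta) = sqrt(k/N) = 0.0002114319833
theta = arcsin(sqrt(k/N)) = 0.0002114319849 rad
P(j) reaches its first maximum when (2j+1)*theta is as close as possible to pi/2, i.e. j = round(pi/(4*theta) - 1/2).
pi/(4*theta) - 1/2 = 3714.1611
(For comparison, the common estimate pi/4 * sqrt(N/k) = 3714.6611; the exact maximiser is used here.)
Optimal iterations = 3714

3714


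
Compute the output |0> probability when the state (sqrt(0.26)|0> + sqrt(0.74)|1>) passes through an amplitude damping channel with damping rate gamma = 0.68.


For amplitude damping with parameter gamma on state sqrt(a)|0> + sqrt(b)|1>:
alpha^2 = 0.26, beta^2 = 0.74
P(|0>) = alpha^2 + gamma * beta^2
= 0.26 + 0.68 * 0.74
= 0.26 + 0.5032
= 0.7632

0.7632


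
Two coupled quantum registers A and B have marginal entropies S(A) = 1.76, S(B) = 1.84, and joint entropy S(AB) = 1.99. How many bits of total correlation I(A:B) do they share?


I(A:B) = S(A) + S(B) - S(AB)
= 1.76 + 1.84 - 1.99
= 1.6100

1.6100


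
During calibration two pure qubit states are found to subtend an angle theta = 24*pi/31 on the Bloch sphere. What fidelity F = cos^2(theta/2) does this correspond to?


For states separated by angle theta on Bloch sphere:
F = cos^2(theta/2)
theta = 24*pi/31 = 2.4322
theta/2 = 1.2161
cos(theta/2) = 0.3473
F = 0.1206

0.1206


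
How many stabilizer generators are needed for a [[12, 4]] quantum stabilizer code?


For an [[n,k]] stabilizer code:
Number of stabilizer generators = n - k
= 12 - 4
= 8

8


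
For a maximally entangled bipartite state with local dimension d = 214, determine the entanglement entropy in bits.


For a maximally entangled state in d x d:
S = log2(d) = log2(214)
= 7.7415

7.7415


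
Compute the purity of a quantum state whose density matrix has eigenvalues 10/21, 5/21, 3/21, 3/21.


tr(rho^2) = sum of eigenvalues squared
= (10/21)^2 + (5/21)^2 + (3/21)^2 + (3/21)^2
= (100 + 25 + 9 + 9) / 441
= 143/441
= 0.3243

0.3243


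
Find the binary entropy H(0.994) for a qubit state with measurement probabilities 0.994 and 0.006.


S = -p*log2(p) - (1-p)*log2(1-p)
p = 0.9940, 1-p = 0.0060
= -0.9940 * log2(0.9940) - 0.0060 * log2(0.0060)
= -(-0.0086) - (-0.0443)
= 0.0529

0.0529


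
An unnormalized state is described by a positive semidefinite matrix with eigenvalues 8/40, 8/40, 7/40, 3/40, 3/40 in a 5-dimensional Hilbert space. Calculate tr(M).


tr(M) = sum of eigenvalues
= 8/40 + 8/40 + 7/40 + 3/40 + 3/40
= 29/40
= 0.7250

0.7250


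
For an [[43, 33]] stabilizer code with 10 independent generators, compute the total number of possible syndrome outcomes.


Each stabilizer generator gives a binary (+1 or -1) measurement outcome.
With 10 independent generators:
Total syndromes = 2^10
= 1024

1024


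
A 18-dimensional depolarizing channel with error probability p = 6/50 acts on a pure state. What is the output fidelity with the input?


F = (1-p) + p/d
= (1 - 0.1200) + 0.1200/18
= 0.8800 + 0.0067
= 0.8867

0.8867


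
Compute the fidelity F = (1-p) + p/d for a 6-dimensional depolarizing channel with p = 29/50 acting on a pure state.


F = (1-p) + p/d
= (1 - 0.5800) + 0.5800/6
= 0.4200 + 0.0967
= 0.5167

0.5167


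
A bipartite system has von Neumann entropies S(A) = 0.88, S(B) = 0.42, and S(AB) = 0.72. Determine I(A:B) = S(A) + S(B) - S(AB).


I(A:B) = S(A) + S(B) - S(AB)
= 0.88 + 0.42 - 0.72
= 0.5800

0.5800


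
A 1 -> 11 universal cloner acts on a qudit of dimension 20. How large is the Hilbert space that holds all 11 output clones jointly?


Output space = H^(tensor 11) where dim(H) = 20
dim = 20^11
= 400 (after 2 factors)
= 8000 (after 3 factors)
= 160000 (after 4 factors)
= 3200000 (after 5 factors)
= 64000000 (after 6 factors)
= 1280000000 (after 7 factors)
= 25600000000 (after 8 factors)
= 512000000000 (after 9 factors)
= 10240000000000 (after 10 factors)
= 204800000000000 (after 11 factors)
= 204800000000000

204800000000000


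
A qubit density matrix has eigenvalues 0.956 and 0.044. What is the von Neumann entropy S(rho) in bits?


S = -p*log2(p) - (1-p)*log2(1-p)
p = 0.9560, 1-p = 0.0440
= -0.9560 * log2(0.9560) - 0.0440 * log2(0.0440)
= -(-0.0621) - (-0.1983)
= 0.2603

0.2603


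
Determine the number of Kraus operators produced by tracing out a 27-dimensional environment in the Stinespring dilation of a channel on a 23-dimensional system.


Tracing out the environment in an orthonormal basis {|i>_E} gives Kraus operators K_i = <i|_E U |0>_E.
Number of Kraus operators = dim(H_env) = d_env
= 27

27


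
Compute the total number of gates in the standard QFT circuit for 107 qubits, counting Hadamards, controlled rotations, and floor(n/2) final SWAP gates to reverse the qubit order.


Hadamard gates: 107
Controlled rotations: n*(n-1)/2 = 107*106/2 = 5671
SWAP gates: floor(n/2) = floor(107/2) = 53
Total = 107 + 5671 + 53
= 5831

5831


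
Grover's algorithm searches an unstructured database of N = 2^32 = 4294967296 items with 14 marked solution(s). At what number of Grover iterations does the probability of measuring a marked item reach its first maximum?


After j Grover iterations the success probability is P(j) = sin^2((2j+1)*theta), where sin(theta) = sqrt(k/N).
N = 2^32 = 4294967296, k = 14
sin(theta) = sqrt(k/N) = 5.709316081e-05
theta = arcsin(sqrt(k/N)) = 5.709316084e-05 rad
P(j) reaches its first maximum when (2j+1)*theta is as close as possible to pi/2, i.e. j = round(pi/(4*theta) - 1/2).
pi/(4*theta) - 1/2 = 13755.9316
(For comparison, the common estimate pi/4 * sqrt(N/k) = 13756.4316; the exact maximiser is used here.)
Optimal iterations = 13756

13756


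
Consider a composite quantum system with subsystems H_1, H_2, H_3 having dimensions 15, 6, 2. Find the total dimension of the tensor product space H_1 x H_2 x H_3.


dim(H_1 x H_2 x H_3) = 15 * 6 * 2
= 90 * 2
= 180

180


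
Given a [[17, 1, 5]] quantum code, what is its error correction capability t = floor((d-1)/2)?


Code parameters: [[17, 1, 5]], distance d = 5.
Number of correctable errors = floor((d-1)/2)
= floor((5 - 1)/2)
= floor(4/2)
= 2

2


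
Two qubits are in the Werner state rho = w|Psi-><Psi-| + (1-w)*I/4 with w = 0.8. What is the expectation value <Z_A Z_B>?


|Psi-> = (|01> - |10>)/sqrt(2)
For the pure Bell state, <Z_A Z_B> = -1 (Bell-state Pauli correlator).
The maximally-mixed part I/4 has tr(I/4 * P tensor P) = 0 for any traceless Pauli P.
So <Z_A Z_B>_rho = w * (-1) + (1 - w) * 0
= 0.8 * (-1)
= -0.8000

-0.8000


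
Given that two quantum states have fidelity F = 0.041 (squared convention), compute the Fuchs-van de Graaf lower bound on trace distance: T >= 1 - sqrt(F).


Fuchs-van de Graaf (squared-fidelity convention): 1 - sqrt(F) <= T <= sqrt(1 - F).
Lower bound: T >= 1 - sqrt(F)
sqrt(F) = sqrt(0.041) = 0.2025
T >= 1 - 0.2025
T >= 0.7975

0.7975
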